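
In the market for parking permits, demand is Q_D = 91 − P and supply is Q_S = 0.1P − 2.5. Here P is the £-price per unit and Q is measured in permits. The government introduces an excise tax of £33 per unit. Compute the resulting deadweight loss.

£49.50

In inverse form: demand P = 91 − Q, supply P = 25 + 10Q.
Competitive equilibrium: 91 − Q = 25 + 10Q → Q* = 6, P* = 85.
With the tax, the buyer price exceeds the seller price by 33: (91 − Q) − (25 + 10Q) = 33 → Q' = 3.
ΔQ = 6 − 3 = 3; the wedge equals the tax, 33.
DWL = ½ × 3 × 33 = £49.50.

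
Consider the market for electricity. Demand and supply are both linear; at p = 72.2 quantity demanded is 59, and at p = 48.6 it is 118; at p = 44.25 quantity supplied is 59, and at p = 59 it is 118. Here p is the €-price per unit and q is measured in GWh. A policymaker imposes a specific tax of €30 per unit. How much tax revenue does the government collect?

Demand slope = (48.6 − 72.2)/(118 − 59) = −0.4, so p = 95.8 − 0.4q.
Supply slope = (59 − 44.25)/(118 − 59) = 0.25, so p = 29.5 + 0.25q.
Competitive equilibrium: 95.8 − 0.4q = 29.5 + 0.25q → q* = 102, p* = 55.
With the tax, the buyer price exceeds the seller price by 30: (95.8 − 0.4q) − (29.5 + 0.25q) = 30 → q' = 55.84615.
Tax revenue = 30 × 55.84615 = €1675.38.

€1675.38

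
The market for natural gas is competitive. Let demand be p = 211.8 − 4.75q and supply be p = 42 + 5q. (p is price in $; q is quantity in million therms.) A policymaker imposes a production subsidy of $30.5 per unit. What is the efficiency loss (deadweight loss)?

Competitive equilibrium: 211.8 − 4.75q = 42 + 5q → q* = 17.4154, p* = 129.0769.
The subsidy lowers effective supply by 30.5: p = 11.5 + 5q.
New quantity: 211.8 − 4.75q = 11.5 + 5q → q' = 20.5436.
Overproduction Δq = 20.5436 − 17.4154 = 3.1282; wedge = subsidy = 30.5.
Welfare loss = ½ × 3.1282 × 30.5 = $47.71 million.

$47.71 million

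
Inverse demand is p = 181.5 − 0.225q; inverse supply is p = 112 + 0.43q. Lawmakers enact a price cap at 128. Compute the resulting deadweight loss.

Competitive equilibrium: 181.5 − 0.225q = 112 + 0.43q → q* = 106.1069, p* = 157.626.
At the ceiling p = 128, quantity supplied = (128 − 112)/0.43 = 37.2093.
Willingness to pay at q' = 37.2093: 181.5 − 0.225·37.2093 = 173.1279.
Δq = 106.1069 − 37.2093 = 68.8976; wedge = 173.1279 − 128 = 45.1279.
The triangle = ½ × 68.8976 × 45.1279 = 1554.60.

1554.60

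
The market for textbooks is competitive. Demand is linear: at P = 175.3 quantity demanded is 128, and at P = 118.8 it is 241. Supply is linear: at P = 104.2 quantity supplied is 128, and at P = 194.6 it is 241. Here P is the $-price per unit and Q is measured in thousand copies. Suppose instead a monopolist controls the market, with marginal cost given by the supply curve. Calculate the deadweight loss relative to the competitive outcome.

Demand slope = (118.8 − 175.3)/(241 − 128) = −0.5, so P = 239.3 − 0.5Q.
Supply slope = (194.6 − 104.2)/(241 − 128) = 0.8, so P = 1.8 + 0.8Q.
Competitive equilibrium: 239.3 − 0.5Q = 1.8 + 0.8Q → Q* = 182.692308, P* = 147.953846.
Marginal revenue: MR = 239.3 − Q. Set MR = MC: 239.3 − Q = 1.8 + 0.8Q → Q_m = 131.944444.
Price P_m = 239.3 − 0.5·131.944444 = 173.327778; MC(Q_m) = 1.8 + 0.8·131.944444 = 107.355555.
Competitive Q* = 182.692308, so ΔQ = 50.747864; wedge = 173.327778 − 107.355555 = 65.972223.
Deadweight loss = ½ × 50.747864 × 65.972223 = $1673.97 thousand.

$1673.97 thousand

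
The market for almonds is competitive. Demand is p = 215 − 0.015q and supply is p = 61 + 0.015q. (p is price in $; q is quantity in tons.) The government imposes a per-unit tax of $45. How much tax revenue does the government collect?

Competitive equilibrium: 215 − 0.015q = 61 + 0.015q → q* = 5133.3333, p* = 138.
With the tax, the buyer price exceeds the seller price by 45: (215 − 0.015q) − (61 + 0.015q) = 45 → q' = 3633.3333.
Tax revenue = 45 × 3633.3333 = $163500.

$163500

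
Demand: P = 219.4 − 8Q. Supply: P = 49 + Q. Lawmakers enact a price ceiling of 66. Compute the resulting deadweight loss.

16.82

Competitive equilibrium: 219.4 − 8Q = 49 + Q → Q* = 18.9333, P* = 67.9333.
At the ceiling P = 66, quantity supplied = (66 − 49)/1 = 17.
Willingness to pay at Q' = 17: 219.4 − 8·17 = 83.4.
ΔQ = 18.9333 − 17 = 1.9333; wedge = 83.4 − 66 = 17.4.
DWL = ½ × 1.9333 × 17.4 = 16.82.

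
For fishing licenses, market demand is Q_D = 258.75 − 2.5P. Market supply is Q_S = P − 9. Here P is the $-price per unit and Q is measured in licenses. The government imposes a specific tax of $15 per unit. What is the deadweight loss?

$80.36

In inverse form: demand P = 103.5 − 0.4Q, supply P = 9 + Q.
Competitive equilibrium: 103.5 − 0.4Q = 9 + Q → Q* = 67.5, P* = 76.5.
With the tax, the buyer price exceeds the seller price by 15: (103.5 − 0.4Q) − (9 + Q) = 15 → Q' = 56.7857.
ΔQ = 67.5 − 56.7857 = 10.7143; the wedge equals the tax, 15.
DWL = ½ × 10.7143 × 15 = $80.36.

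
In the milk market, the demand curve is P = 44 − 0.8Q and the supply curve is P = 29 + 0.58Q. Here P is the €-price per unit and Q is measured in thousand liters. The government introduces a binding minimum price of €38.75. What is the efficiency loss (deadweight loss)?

Competitive equilibrium: 44 − 0.8Q = 29 + 0.58Q → Q* = 10.8696, P* = 35.3043.
At the floor P = 38.75, quantity demanded = (44 − 38.75)/0.8 = 6.5625.
Sellers' marginal cost at Q' = 6.5625: 29 + 0.58·6.5625 = 32.8063.
ΔQ = 10.8696 − 6.5625 = 4.3071; wedge = 38.75 − 32.8063 = 5.9437.
The triangle = ½ × 4.3071 × 5.9437 = €12.80 thousand.

€12.80 thousand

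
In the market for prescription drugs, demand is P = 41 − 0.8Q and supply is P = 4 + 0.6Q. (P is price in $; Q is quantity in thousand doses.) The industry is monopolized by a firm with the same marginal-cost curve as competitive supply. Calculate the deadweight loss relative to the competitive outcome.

$64.65 thousand

Competitive equilibrium: 41 − 0.8Q = 4 + 0.6Q → Q* = 26.4286, P* = 19.8571.
Marginal revenue: MR = 41 − 1.6Q. Set MR = MC: 41 − 1.6Q = 4 + 0.6Q → Q_m = 16.8182.
Price P_m = 41 − 0.8·16.8182 = 27.5454; MC(Q_m) = 4 + 0.6·16.8182 = 14.0909.
Competitive Q* = 26.4286, so ΔQ = 9.6104; wedge = 27.5454 − 14.0909 = 13.4545.
Deadweight loss = ½ × 9.6104 × 13.4545 = $64.65 thousand.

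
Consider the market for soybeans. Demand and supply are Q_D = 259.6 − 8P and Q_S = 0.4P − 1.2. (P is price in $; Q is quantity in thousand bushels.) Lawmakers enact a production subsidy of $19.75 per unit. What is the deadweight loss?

In inverse form: demand P = 32.45 − 0.125Q, supply P = 3 + 2.5Q.
Competitive equilibrium: 32.45 − 0.125Q = 3 + 2.5Q → Q* = 11.219, P* = 31.0476.
The subsidy lowers effective supply by 19.75: P = 2.5Q − 16.75.
New quantity: 32.45 − 0.125Q = 2.5Q − 16.75 → Q' = 18.7429.
Overproduction ΔQ = 18.7429 − 11.219 = 7.5239; wedge = subsidy = 19.75.
DWL = ½ × 7.5239 × 19.75 = $74.30 thousand.

$74.30 thousand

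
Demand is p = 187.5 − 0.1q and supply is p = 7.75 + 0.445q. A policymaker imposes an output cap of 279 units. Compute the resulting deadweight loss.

Competitive equilibrium: 187.5 − 0.1q = 7.75 + 0.445q → q* = 329.8165, p* = 154.5183.
At q = 279: demand price = 187.5 − 0.1·279 = 159.6; supply price = 7.75 + 0.445·279 = 131.905.
Δq = 329.8165 − 279 = 50.8165; wedge = 159.6 − 131.905 = 27.695.
The triangle = ½ × 50.8165 × 27.695 = 703.68.

703.68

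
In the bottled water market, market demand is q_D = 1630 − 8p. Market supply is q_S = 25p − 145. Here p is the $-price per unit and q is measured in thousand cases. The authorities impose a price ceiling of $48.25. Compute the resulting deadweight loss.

In inverse form: demand p = 203.75 − 0.125q, supply p = 5.8 + 0.04q.
Competitive equilibrium: 203.75 − 0.125q = 5.8 + 0.04q → q* = 1199.69697, p* = 53.78788.
At the ceiling p = 48.25, quantity supplied = (48.25 − 5.8)/0.04 = 1061.25.
Willingness to pay at q' = 1061.25: 203.75 − 0.125·1061.25 = 71.09375.
Δq = 1199.69697 − 1061.25 = 138.44697; wedge = 71.09375 − 48.25 = 22.84375.
Deadweight loss = ½ × 138.44697 × 22.84375 = $1581.32 thousand.

$1581.32 thousand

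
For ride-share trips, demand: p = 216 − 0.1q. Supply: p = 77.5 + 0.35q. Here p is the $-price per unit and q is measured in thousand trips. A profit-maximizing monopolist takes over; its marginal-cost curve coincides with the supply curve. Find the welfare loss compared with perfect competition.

Competitive equilibrium: 216 − 0.1q = 77.5 + 0.35q → q* = 307.7778, p* = 185.2222.
Marginal revenue: MR = 216 − 0.2q. Set MR = MC: 216 − 0.2q = 77.5 + 0.35q → q_m = 251.8182.
Price p_m = 216 − 0.1·251.8182 = 190.8182; MC(q_m) = 77.5 + 0.35·251.8182 = 165.6364.
Competitive q* = 307.7778, so Δq = 55.9596; wedge = 190.8182 − 165.6364 = 25.1818.
The triangle = ½ × 55.9596 × 25.1818 = $704.58 thousand.

$704.58 thousand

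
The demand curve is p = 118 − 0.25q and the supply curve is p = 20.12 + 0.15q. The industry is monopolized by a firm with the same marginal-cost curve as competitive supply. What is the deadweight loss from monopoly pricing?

Competitive equilibrium: 118 − 0.25q = 20.12 + 0.15q → q* = 244.7, p* = 56.825.
Marginal revenue: MR = 118 − 0.5q. Set MR = MC: 118 − 0.5q = 20.12 + 0.15q → q_m = 150.5846.
Price p_m = 118 − 0.25·150.5846 = 80.3539; MC(q_m) = 20.12 + 0.15·150.5846 = 42.7077.
Competitive q* = 244.7, so Δq = 94.1154; wedge = 80.3539 − 42.7077 = 37.6462.
Deadweight loss = ½ × 94.1154 × 37.6462 = 1771.54.

1771.54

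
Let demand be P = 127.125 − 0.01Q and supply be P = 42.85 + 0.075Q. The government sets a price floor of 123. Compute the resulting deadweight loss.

Competitive equilibrium: 127.125 − 0.01Q = 42.85 + 0.075Q → Q* = 991.4706, P* = 117.2103.
At the floor P = 123, quantity demanded = (127.125 − 123)/0.01 = 412.5.
Sellers' marginal cost at Q' = 412.5: 42.85 + 0.075·412.5 = 73.7875.
ΔQ = 991.4706 − 412.5 = 578.9706; wedge = 123 − 73.7875 = 49.2125.
DWL = ½ × 578.9706 × 49.2125 = 14246.30.

14246.30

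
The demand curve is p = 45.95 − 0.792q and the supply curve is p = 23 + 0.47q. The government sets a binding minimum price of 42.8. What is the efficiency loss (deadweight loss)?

127.38

Competitive equilibrium: 45.95 − 0.792q = 23 + 0.47q → q* = 18.1854, p* = 31.5471.
At the floor p = 42.8, quantity demanded = (45.95 − 42.8)/0.792 = 3.9773.
Sellers' marginal cost at q' = 3.9773: 23 + 0.47·3.9773 = 24.8693.
Δq = 18.1854 − 3.9773 = 14.2081; wedge = 42.8 − 24.8693 = 17.9307.
The triangle = ½ × 14.2081 × 17.9307 = 127.38.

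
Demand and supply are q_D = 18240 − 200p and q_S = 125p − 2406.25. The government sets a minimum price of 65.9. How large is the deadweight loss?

1464.19

In inverse form: demand p = 91.2 − 0.005q, supply p = 19.25 + 0.008q.
Competitive equilibrium: 91.2 − 0.005q = 19.25 + 0.008q → q* = 5534.6154, p* = 63.5269.
At the floor p = 65.9, quantity demanded = (91.2 − 65.9)/0.005 = 5060.
Sellers' marginal cost at q' = 5060: 19.25 + 0.008·5060 = 59.73.
Δq = 5534.6154 − 5060 = 474.6154; wedge = 65.9 − 59.73 = 6.17.
The triangle = ½ × 474.6154 × 6.17 = 1464.19.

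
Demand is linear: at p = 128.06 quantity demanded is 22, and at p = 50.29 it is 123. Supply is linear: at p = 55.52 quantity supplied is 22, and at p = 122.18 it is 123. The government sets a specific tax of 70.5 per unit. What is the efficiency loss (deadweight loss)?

Demand slope = (50.29 − 128.06)/(123 − 22) = −0.77, so p = 145 − 0.77q.
Supply slope = (122.18 − 55.52)/(123 − 22) = 0.66, so p = 41 + 0.66q.
Competitive equilibrium: 145 − 0.77q = 41 + 0.66q → q* = 72.7273, p* = 89.
With the tax, the buyer price exceeds the seller price by 70.5: (145 − 0.77q) − (41 + 0.66q) = 70.5 → q' = 23.4266.
Δq = 72.7273 − 23.4266 = 49.3007; the wedge equals the tax, 70.5.
DWL = ½ × 49.3007 × 70.5 = 1737.85.

1737.85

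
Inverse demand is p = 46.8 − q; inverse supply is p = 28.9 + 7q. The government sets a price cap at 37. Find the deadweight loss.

Competitive equilibrium: 46.8 − q = 28.9 + 7q → q* = 2.2375, p* = 44.5625.
At the ceiling p = 37, quantity supplied = (37 − 28.9)/7 = 1.1571.
Willingness to pay at q' = 1.1571: 46.8 − 1·1.1571 = 45.6429.
Δq = 2.2375 − 1.1571 = 1.0804; wedge = 45.6429 − 37 = 8.6429.
Deadweight loss = ½ × 1.0804 × 8.6429 = 4.67.

4.67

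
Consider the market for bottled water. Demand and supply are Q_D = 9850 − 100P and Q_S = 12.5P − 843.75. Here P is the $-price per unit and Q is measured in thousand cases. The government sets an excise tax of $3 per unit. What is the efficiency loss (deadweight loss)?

$50 thousand

In inverse form: demand P = 98.5 − 0.01Q, supply P = 67.5 + 0.08Q.
Competitive equilibrium: 98.5 − 0.01Q = 67.5 + 0.08Q → Q* = 344.4444, P* = 95.0556.
With the tax, the buyer price exceeds the seller price by 3: (98.5 − 0.01Q) − (67.5 + 0.08Q) = 3 → Q' = 311.1111.
ΔQ = 344.4444 − 311.1111 = 33.3333; the wedge equals the tax, 3.
DWL = ½ × 33.3333 × 3 = $50 thousand.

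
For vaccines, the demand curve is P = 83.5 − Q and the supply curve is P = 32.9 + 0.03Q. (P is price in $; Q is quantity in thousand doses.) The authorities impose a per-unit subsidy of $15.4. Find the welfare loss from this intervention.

Competitive equilibrium: 83.5 − Q = 32.9 + 0.03Q → Q* = 49.1262, P* = 34.3738.
The subsidy lowers effective supply by 15.4: P = 17.5 + 0.03Q.
New quantity: 83.5 − Q = 17.5 + 0.03Q → Q' = 64.0777.
Overproduction ΔQ = 64.0777 − 49.1262 = 14.9515; wedge = subsidy = 15.4.
The triangle = ½ × 14.9515 × 15.4 = $115.13 thousand.

$115.13 thousand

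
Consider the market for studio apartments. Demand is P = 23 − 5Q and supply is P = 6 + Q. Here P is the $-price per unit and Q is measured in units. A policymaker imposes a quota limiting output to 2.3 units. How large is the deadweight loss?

Competitive equilibrium: 23 − 5Q = 6 + Q → Q* = 2.8333, P* = 8.8333.
At Q = 2.3: demand price = 23 − 5·2.3 = 11.5; supply price = 6 + 1·2.3 = 8.3.
ΔQ = 2.8333 − 2.3 = 0.5333; wedge = 11.5 − 8.3 = 3.2.
DWL = ½ × 0.5333 × 3.2 = $0.85.

$0.85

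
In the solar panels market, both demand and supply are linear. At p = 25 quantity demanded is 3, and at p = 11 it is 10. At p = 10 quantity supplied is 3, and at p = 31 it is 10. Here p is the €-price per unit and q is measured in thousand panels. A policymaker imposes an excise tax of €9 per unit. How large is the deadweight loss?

Demand slope = (11 − 25)/(10 − 3) = −2, so p = 31 − 2q.
Supply slope = (31 − 10)/(10 − 3) = 3, so p = 1 + 3q.
Competitive equilibrium: 31 − 2q = 1 + 3q → q* = 6, p* = 19.
With the tax, the buyer price exceeds the seller price by 9: (31 − 2q) − (1 + 3q) = 9 → q' = 4.2.
Δq = 6 − 4.2 = 1.8; the wedge equals the tax, 9.
The triangle = ½ × 1.8 × 9 = €8.10 thousand.

€8.10 thousand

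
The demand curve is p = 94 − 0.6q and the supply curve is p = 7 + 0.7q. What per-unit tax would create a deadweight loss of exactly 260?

26

Competitive equilibrium: 94 − 0.6q = 7 + 0.7q → q* = 66.9231, p* = 53.8462.
A tax t gives Δq = t/1.3 and wedge t, so DWL = t²/2.6.
t²/2.6 = 260 → t² = 676 → t = 26.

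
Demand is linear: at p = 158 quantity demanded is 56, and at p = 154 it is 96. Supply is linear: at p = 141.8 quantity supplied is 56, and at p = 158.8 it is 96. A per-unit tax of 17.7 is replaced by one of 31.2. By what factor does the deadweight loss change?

Demand slope = (154 − 158)/(96 − 56) = −0.1, so p = 163.6 − 0.1q.
Supply slope = (158.8 − 141.8)/(96 − 56) = 0.425, so p = 118 + 0.425q.
Competitive equilibrium: 163.6 − 0.1q = 118 + 0.425q → q* = 86.8571, p* = 154.9143.
For a per-unit tax t: Δq = t/0.525, so DWL = ½·t·(t/0.525) = t²/1.05.
At t = 17.7: DWL = 298.371. At t = 31.2: DWL = 927.086.
Ratio = (31.2/17.7)² = 3.107.

3.107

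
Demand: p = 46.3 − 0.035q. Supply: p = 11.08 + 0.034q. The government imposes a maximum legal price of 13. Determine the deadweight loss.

7109.88

Competitive equilibrium: 46.3 − 0.035q = 11.08 + 0.034q → q* = 510.43478, p* = 28.43478.
At the ceiling p = 13, quantity supplied = (13 − 11.08)/0.034 = 56.47059.
Willingness to pay at q' = 56.47059: 46.3 − 0.035·56.47059 = 44.32353.
Δq = 510.43478 − 56.47059 = 453.96419; wedge = 44.32353 − 13 = 31.32353.
DWL = ½ × 453.96419 × 31.32353 = 7109.88.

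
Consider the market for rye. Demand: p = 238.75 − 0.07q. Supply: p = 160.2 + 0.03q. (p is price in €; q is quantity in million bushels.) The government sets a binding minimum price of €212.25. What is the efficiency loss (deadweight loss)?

Competitive equilibrium: 238.75 − 0.07q = 160.2 + 0.03q → q* = 785.5, p* = 183.765.
At the floor p = 212.25, quantity demanded = (238.75 − 212.25)/0.07 = 378.57143.
Sellers' marginal cost at q' = 378.57143: 160.2 + 0.03·378.57143 = 171.55714.
Δq = 785.5 − 378.57143 = 406.92857; wedge = 212.25 − 171.55714 = 40.69286.
DWL = ½ × 406.92857 × 40.69286 = €8279.54 million.

€8279.54 million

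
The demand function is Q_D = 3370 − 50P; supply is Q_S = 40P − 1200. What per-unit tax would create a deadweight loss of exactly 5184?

In inverse form: demand P = 67.4 − 0.02Q, supply P = 30 + 0.025Q.
Competitive equilibrium: 67.4 − 0.02Q = 30 + 0.025Q → Q* = 831.1111, P* = 50.7778.
A tax t gives ΔQ = t/0.045 and wedge t, so DWL = t²/0.09.
t²/0.09 = 5184 → t² = 466.56 → t = 21.6.

21.6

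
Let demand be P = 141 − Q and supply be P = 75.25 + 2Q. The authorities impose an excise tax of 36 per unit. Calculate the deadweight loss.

216

Competitive equilibrium: 141 − Q = 75.25 + 2Q → Q* = 21.9167, P* = 119.0833.
With the tax, the buyer price exceeds the seller price by 36: (141 − Q) − (75.25 + 2Q) = 36 → Q' = 9.9167.
ΔQ = 21.9167 − 9.9167 = 12; the wedge equals the tax, 36.
Deadweight loss = ½ × 12 × 36 = 216.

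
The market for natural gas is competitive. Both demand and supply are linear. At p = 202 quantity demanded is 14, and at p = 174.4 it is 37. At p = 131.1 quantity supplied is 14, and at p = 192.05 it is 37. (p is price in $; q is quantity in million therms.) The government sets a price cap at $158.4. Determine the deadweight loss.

Demand slope = (174.4 − 202)/(37 − 14) = −1.2, so p = 218.8 − 1.2q.
Supply slope = (192.05 − 131.1)/(37 − 14) = 2.65, so p = 94 + 2.65q.
Competitive equilibrium: 218.8 − 1.2q = 94 + 2.65q → q* = 32.4156, p* = 179.9013.
At the ceiling p = 158.4, quantity supplied = (158.4 − 94)/2.65 = 24.3019.
Willingness to pay at q' = 24.3019: 218.8 − 1.2·24.3019 = 189.6377.
Δq = 32.4156 − 24.3019 = 8.1137; wedge = 189.6377 − 158.4 = 31.2377.
Welfare loss = ½ × 8.1137 × 31.2377 = $126.73 million.

$126.73 million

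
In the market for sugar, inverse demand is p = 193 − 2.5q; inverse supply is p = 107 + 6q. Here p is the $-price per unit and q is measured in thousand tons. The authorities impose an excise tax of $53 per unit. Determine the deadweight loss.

Competitive equilibrium: 193 − 2.5q = 107 + 6q → q* = 10.11765, p* = 167.70588.
With the tax, the buyer price exceeds the seller price by 53: (193 − 2.5q) − (107 + 6q) = 53 → q' = 3.88235.
Δq = 10.11765 − 3.88235 = 6.2353; the wedge equals the tax, 53.
DWL = ½ × 6.2353 × 53 = $165.24 thousand.

$165.24 thousand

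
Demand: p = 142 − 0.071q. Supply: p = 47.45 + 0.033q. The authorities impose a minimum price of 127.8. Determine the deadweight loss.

26149.34

Competitive equilibrium: 142 − 0.071q = 47.45 + 0.033q → q* = 909.1346, p* = 77.4514.
At the floor p = 127.8, quantity demanded = (142 − 127.8)/0.071 = 200.
Sellers' marginal cost at q' = 200: 47.45 + 0.033·200 = 54.05.
Δq = 909.1346 − 200 = 709.1346; wedge = 127.8 − 54.05 = 73.75.
DWL = ½ × 709.1346 × 73.75 = 26149.34.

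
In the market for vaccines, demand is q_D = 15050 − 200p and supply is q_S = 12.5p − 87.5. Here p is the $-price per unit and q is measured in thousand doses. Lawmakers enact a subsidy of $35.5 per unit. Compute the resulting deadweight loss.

In inverse form: demand p = 75.25 − 0.005q, supply p = 7 + 0.08q.
Competitive equilibrium: 75.25 − 0.005q = 7 + 0.08q → q* = 802.94118, p* = 71.23529.
The subsidy lowers effective supply by 35.5: p = 0.08q − 28.5.
New quantity: 75.25 − 0.005q = 0.08q − 28.5 → q' = 1220.58824.
Overproduction Δq = 1220.58824 − 802.94118 = 417.64706; wedge = subsidy = 35.5.
Welfare loss = ½ × 417.64706 × 35.5 = $7413.24 thousand.

$7413.24 thousand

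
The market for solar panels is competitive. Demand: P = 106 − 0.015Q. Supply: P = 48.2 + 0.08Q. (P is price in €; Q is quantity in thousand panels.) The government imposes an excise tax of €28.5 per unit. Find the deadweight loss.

€4275 thousand

Competitive equilibrium: 106 − 0.015Q = 48.2 + 0.08Q → Q* = 608.4211, P* = 96.8737.
With the tax, the buyer price exceeds the seller price by 28.5: (106 − 0.015Q) − (48.2 + 0.08Q) = 28.5 → Q' = 308.4211.
ΔQ = 608.4211 − 308.4211 = 300; the wedge equals the tax, 28.5.
The triangle = ½ × 300 × 28.5 = €4275 thousand.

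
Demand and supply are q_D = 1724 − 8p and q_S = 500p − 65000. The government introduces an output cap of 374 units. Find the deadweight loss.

5685.64

In inverse form: demand p = 215.5 − 0.125q, supply p = 130 + 0.002q.
Competitive equilibrium: 215.5 − 0.125q = 130 + 0.002q → q* = 673.2283, p* = 131.3465.
At q = 374: demand price = 215.5 − 0.125·374 = 168.75; supply price = 130 + 0.002·374 = 130.748.
Δq = 673.2283 − 374 = 299.2283; wedge = 168.75 − 130.748 = 38.002.
Deadweight loss = ½ × 299.2283 × 38.002 = 5685.64.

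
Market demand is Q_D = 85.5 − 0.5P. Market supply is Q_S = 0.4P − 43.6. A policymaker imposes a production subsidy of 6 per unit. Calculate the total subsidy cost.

In inverse form: demand P = 171 − 2Q, supply P = 109 + 2.5Q.
Competitive equilibrium: 171 − 2Q = 109 + 2.5Q → Q* = 13.7778, P* = 143.4444.
The subsidy lowers effective supply by 6: P = 103 + 2.5Q.
New quantity: 171 − 2Q = 103 + 2.5Q → Q' = 15.1111.
Total subsidy cost = 6 × 15.1111 = 90.67.

90.67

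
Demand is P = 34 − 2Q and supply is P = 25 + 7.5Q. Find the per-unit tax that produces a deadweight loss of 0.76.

3.8

Competitive equilibrium: 34 − 2Q = 25 + 7.5Q → Q* = 0.9474, P* = 32.1053.
A tax t gives ΔQ = t/9.5 and wedge t, so DWL = t²/19.
t²/19 = 0.76 → t² = 14.44 → t = 3.8.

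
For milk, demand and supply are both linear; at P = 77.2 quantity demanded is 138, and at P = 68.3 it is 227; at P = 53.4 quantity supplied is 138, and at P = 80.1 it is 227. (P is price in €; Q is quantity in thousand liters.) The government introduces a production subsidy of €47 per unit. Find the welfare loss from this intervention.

€2761.25 thousand

Demand slope = (68.3 − 77.2)/(227 − 138) = −0.1, so P = 91 − 0.1Q.
Supply slope = (80.1 − 53.4)/(227 − 138) = 0.3, so P = 12 + 0.3Q.
Competitive equilibrium: 91 − 0.1Q = 12 + 0.3Q → Q* = 197.5, P* = 71.25.
The subsidy lowers effective supply by 47: P = 0.3Q − 35.
New quantity: 91 − 0.1Q = 0.3Q − 35 → Q' = 315.
Overproduction ΔQ = 315 − 197.5 = 117.5; wedge = subsidy = 47.
Welfare loss = ½ × 117.5 × 47 = €2761.25 thousand.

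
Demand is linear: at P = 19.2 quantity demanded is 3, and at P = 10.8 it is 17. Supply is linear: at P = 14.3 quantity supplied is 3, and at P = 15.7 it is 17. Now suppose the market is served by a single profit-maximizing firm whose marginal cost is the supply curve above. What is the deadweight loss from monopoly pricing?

Demand slope = (10.8 − 19.2)/(17 − 3) = −0.6, so P = 21 − 0.6Q.
Supply slope = (15.7 − 14.3)/(17 − 3) = 0.1, so P = 14 + 0.1Q.
Competitive equilibrium: 21 − 0.6Q = 14 + 0.1Q → Q* = 10, P* = 15.
Marginal revenue: MR = 21 − 1.2Q. Set MR = MC: 21 − 1.2Q = 14 + 0.1Q → Q_m = 5.3846.
Price P_m = 21 − 0.6·5.3846 = 17.7692; MC(Q_m) = 14 + 0.1·5.3846 = 14.5385.
Competitive Q* = 10, so ΔQ = 4.6154; wedge = 17.7692 − 14.5385 = 3.2307.
The triangle = ½ × 4.6154 × 3.2307 = 7.46.

7.46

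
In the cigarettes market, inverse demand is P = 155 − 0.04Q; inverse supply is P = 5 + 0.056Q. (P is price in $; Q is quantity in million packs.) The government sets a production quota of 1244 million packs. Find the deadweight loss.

$4869.228 million

Competitive equilibrium: 155 − 0.04Q = 5 + 0.056Q → Q* = 1562.5, P* = 92.5.
At Q = 1244: demand price = 155 − 0.04·1244 = 105.24; supply price = 5 + 0.056·1244 = 74.664.
ΔQ = 1562.5 − 1244 = 318.5; wedge = 105.24 − 74.664 = 30.576.
Deadweight loss = ½ × 318.5 × 30.576 = $4869.228 million.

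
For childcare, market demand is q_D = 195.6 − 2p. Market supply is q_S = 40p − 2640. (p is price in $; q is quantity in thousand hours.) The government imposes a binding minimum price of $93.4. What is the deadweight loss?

In inverse form: demand p = 97.8 − 0.5q, supply p = 66 + 0.025q.
Competitive equilibrium: 97.8 − 0.5q = 66 + 0.025q → q* = 60.5714, p* = 67.5143.
At the floor p = 93.4, quantity demanded = (97.8 − 93.4)/0.5 = 8.8.
Sellers' marginal cost at q' = 8.8: 66 + 0.025·8.8 = 66.22.
Δq = 60.5714 − 8.8 = 51.7714; wedge = 93.4 − 66.22 = 27.18.
Deadweight loss = ½ × 51.7714 × 27.18 = $703.57 thousand.

$703.57 thousand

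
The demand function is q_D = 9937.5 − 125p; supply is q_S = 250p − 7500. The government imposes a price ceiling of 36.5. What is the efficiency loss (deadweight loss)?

In inverse form: demand p = 79.5 − 0.008q, supply p = 30 + 0.004q.
Competitive equilibrium: 79.5 − 0.008q = 30 + 0.004q → q* = 4125, p* = 46.5.
At the ceiling p = 36.5, quantity supplied = (36.5 − 30)/0.004 = 1625.
Willingness to pay at q' = 1625: 79.5 − 0.008·1625 = 66.5.
Δq = 4125 − 1625 = 2500; wedge = 66.5 − 36.5 = 30.
The triangle = ½ × 2500 × 30 = 37500.

37500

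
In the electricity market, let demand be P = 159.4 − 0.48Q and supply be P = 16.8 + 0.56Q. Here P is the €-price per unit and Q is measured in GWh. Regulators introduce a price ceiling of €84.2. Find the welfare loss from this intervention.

Competitive equilibrium: 159.4 − 0.48Q = 16.8 + 0.56Q → Q* = 137.1154, P* = 93.5846.
At the ceiling P = 84.2, quantity supplied = (84.2 − 16.8)/0.56 = 120.3571.
Willingness to pay at Q' = 120.3571: 159.4 − 0.48·120.3571 = 101.6286.
ΔQ = 137.1154 − 120.3571 = 16.7583; wedge = 101.6286 − 84.2 = 17.4286.
Deadweight loss = ½ × 16.7583 × 17.4286 = €146.04.

€146.04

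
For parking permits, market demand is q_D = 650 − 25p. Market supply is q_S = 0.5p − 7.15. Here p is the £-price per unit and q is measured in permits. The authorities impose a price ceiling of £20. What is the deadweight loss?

£8.49

In inverse form: demand p = 26 − 0.04q, supply p = 14.3 + 2q.
Competitive equilibrium: 26 − 0.04q = 14.3 + 2q → q* = 5.7353, p* = 25.7706.
At the ceiling p = 20, quantity supplied = (20 − 14.3)/2 = 2.85.
Willingness to pay at q' = 2.85: 26 − 0.04·2.85 = 25.886.
Δq = 5.7353 − 2.85 = 2.8853; wedge = 25.886 − 20 = 5.886.
DWL = ½ × 2.8853 × 5.886 = £8.49.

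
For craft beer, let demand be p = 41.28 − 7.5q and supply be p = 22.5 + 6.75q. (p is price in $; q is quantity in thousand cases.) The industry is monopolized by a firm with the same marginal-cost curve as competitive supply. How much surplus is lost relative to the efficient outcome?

$1.47 thousand

Competitive equilibrium: 41.28 − 7.5q = 22.5 + 6.75q → q* = 1.3179, p* = 31.3958.
Marginal revenue: MR = 41.28 − 15q. Set MR = MC: 41.28 − 15q = 22.5 + 6.75q → q_m = 0.8634.
Price p_m = 41.28 − 7.5·0.8634 = 34.8045; MC(q_m) = 22.5 + 6.75·0.8634 = 28.328.
Competitive q* = 1.3179, so Δq = 0.4545; wedge = 34.8045 − 28.328 = 6.4765.
DWL = ½ × 0.4545 × 6.4765 = $1.47 thousand.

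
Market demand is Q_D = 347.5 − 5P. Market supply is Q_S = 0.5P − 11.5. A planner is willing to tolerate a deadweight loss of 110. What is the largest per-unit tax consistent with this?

In inverse form: demand P = 69.5 − 0.2Q, supply P = 23 + 2Q.
Competitive equilibrium: 69.5 − 0.2Q = 23 + 2Q → Q* = 21.1364, P* = 65.2727.
A tax t gives ΔQ = t/2.2 and wedge t, so DWL = t²/4.4.
t²/4.4 = 110 → t² = 484 → t = 22.

22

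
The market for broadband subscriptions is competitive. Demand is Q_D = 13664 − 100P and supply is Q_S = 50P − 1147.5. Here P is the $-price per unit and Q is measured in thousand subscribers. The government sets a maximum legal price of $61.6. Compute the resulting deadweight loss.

In inverse form: demand P = 136.64 − 0.01Q, supply P = 22.95 + 0.02Q.
Competitive equilibrium: 136.64 − 0.01Q = 22.95 + 0.02Q → Q* = 3789.6667, P* = 98.7433.
At the ceiling P = 61.6, quantity supplied = (61.6 − 22.95)/0.02 = 1932.5.
Willingness to pay at Q' = 1932.5: 136.64 − 0.01·1932.5 = 117.315.
ΔQ = 3789.6667 − 1932.5 = 1857.1667; wedge = 117.315 − 61.6 = 55.715.
The triangle = ½ × 1857.1667 × 55.715 = $51736.02 thousand.

$51736.02 thousand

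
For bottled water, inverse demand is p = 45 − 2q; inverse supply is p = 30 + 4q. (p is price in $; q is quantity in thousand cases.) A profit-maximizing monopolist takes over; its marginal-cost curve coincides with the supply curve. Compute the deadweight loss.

Competitive equilibrium: 45 − 2q = 30 + 4q → q* = 2.5, p* = 40.
Marginal revenue: MR = 45 − 4q. Set MR = MC: 45 − 4q = 30 + 4q → q_m = 1.875.
Price p_m = 45 − 2·1.875 = 41.25; MC(q_m) = 30 + 4·1.875 = 37.5.
Competitive q* = 2.5, so Δq = 0.625; wedge = 41.25 − 37.5 = 3.75.
Deadweight loss = ½ × 0.625 × 3.75 = $1.17 thousand.

$1.17 thousand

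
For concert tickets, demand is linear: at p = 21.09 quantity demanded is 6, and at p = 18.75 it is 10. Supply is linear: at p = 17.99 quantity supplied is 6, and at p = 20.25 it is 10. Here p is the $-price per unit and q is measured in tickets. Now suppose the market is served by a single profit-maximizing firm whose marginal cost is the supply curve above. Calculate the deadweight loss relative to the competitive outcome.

$4.94

Demand slope = (18.75 − 21.09)/(10 − 6) = −0.585, so p = 24.6 − 0.585q.
Supply slope = (20.25 − 17.99)/(10 − 6) = 0.565, so p = 14.6 + 0.565q.
Competitive equilibrium: 24.6 − 0.585q = 14.6 + 0.565q → q* = 8.6957, p* = 19.513.
Marginal revenue: MR = 24.6 − 1.17q. Set MR = MC: 24.6 − 1.17q = 14.6 + 0.565q → q_m = 5.7637.
Price p_m = 24.6 − 0.585·5.7637 = 21.2282; MC(q_m) = 14.6 + 0.565·5.7637 = 17.8565.
Competitive q* = 8.6957, so Δq = 2.932; wedge = 21.2282 − 17.8565 = 3.3717.
DWL = ½ × 2.932 × 3.3717 = $4.94.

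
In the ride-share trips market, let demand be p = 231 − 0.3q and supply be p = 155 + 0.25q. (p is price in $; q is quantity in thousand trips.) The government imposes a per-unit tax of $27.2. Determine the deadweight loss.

Competitive equilibrium: 231 − 0.3q = 155 + 0.25q → q* = 138.1818, p* = 189.5455.
With the tax, the buyer price exceeds the seller price by 27.2: (231 − 0.3q) − (155 + 0.25q) = 27.2 → q' = 88.7273.
Δq = 138.1818 − 88.7273 = 49.4545; the wedge equals the tax, 27.2.
Welfare loss = ½ × 49.4545 × 27.2 = $672.58 thousand.

$672.58 thousand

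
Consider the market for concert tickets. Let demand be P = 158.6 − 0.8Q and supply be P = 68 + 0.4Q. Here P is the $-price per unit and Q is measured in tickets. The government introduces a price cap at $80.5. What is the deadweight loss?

Competitive equilibrium: 158.6 − 0.8Q = 68 + 0.4Q → Q* = 75.5, P* = 98.2.
At the ceiling P = 80.5, quantity supplied = (80.5 − 68)/0.4 = 31.25.
Willingness to pay at Q' = 31.25: 158.6 − 0.8·31.25 = 133.6.
ΔQ = 75.5 − 31.25 = 44.25; wedge = 133.6 − 80.5 = 53.1.
DWL = ½ × 44.25 × 53.1 = $1174.84.

$1174.84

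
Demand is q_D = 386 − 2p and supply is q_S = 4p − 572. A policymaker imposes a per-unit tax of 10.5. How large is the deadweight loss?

73.50

In inverse form: demand p = 193 − 0.5q, supply p = 143 + 0.25q.
Competitive equilibrium: 193 − 0.5q = 143 + 0.25q → q* = 66.6667, p* = 159.6667.
With the tax, the buyer price exceeds the seller price by 10.5: (193 − 0.5q) − (143 + 0.25q) = 10.5 → q' = 52.6667.
Δq = 66.6667 − 52.6667 = 14; the wedge equals the tax, 10.5.
Deadweight loss = ½ × 14 × 10.5 = 73.50.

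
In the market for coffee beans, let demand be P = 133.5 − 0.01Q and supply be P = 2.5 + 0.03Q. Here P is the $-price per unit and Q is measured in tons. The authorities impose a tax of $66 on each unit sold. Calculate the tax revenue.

$107250

Competitive equilibrium: 133.5 − 0.01Q = 2.5 + 0.03Q → Q* = 3275, P* = 100.75.
With the tax, the buyer price exceeds the seller price by 66: (133.5 − 0.01Q) − (2.5 + 0.03Q) = 66 → Q' = 1625.
Tax revenue = 66 × 1625 = $107250.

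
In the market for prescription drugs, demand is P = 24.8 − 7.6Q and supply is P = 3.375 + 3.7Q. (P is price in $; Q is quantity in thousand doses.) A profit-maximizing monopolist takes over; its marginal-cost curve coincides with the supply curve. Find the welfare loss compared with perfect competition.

Competitive equilibrium: 24.8 − 7.6Q = 3.375 + 3.7Q → Q* = 1.896, P* = 10.3903.
Marginal revenue: MR = 24.8 − 15.2Q. Set MR = MC: 24.8 − 15.2Q = 3.375 + 3.7Q → Q_m = 1.1336.
Price P_m = 24.8 − 7.6·1.1336 = 16.1846; MC(Q_m) = 3.375 + 3.7·1.1336 = 7.5693.
Competitive Q* = 1.896, so ΔQ = 0.7624; wedge = 16.1846 − 7.5693 = 8.6153.
Deadweight loss = ½ × 0.7624 × 8.6153 = $3.28 thousand.

$3.28 thousand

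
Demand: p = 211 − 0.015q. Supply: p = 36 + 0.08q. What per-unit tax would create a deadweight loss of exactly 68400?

114

Competitive equilibrium: 211 − 0.015q = 36 + 0.08q → q* = 1842.1053, p* = 183.3684.
A tax t gives Δq = t/0.095 and wedge t, so DWL = t²/0.19.
t²/0.19 = 68400 → t² = 12996 → t = 114.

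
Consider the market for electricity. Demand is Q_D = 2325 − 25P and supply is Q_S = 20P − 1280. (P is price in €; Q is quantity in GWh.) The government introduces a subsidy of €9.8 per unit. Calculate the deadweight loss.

€533.56

In inverse form: demand P = 93 − 0.04Q, supply P = 64 + 0.05Q.
Competitive equilibrium: 93 − 0.04Q = 64 + 0.05Q → Q* = 322.2222, P* = 80.1111.
The subsidy lowers effective supply by 9.8: P = 54.2 + 0.05Q.
New quantity: 93 − 0.04Q = 54.2 + 0.05Q → Q' = 431.1111.
Overproduction ΔQ = 431.1111 − 322.2222 = 108.8889; wedge = subsidy = 9.8.
Deadweight loss = ½ × 108.8889 × 9.8 = €533.56.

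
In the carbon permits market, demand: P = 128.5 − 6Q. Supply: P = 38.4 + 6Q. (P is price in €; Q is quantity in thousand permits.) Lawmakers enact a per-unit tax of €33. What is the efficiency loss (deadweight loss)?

Competitive equilibrium: 128.5 − 6Q = 38.4 + 6Q → Q* = 7.5083, P* = 83.45.
With the tax, the buyer price exceeds the seller price by 33: (128.5 − 6Q) − (38.4 + 6Q) = 33 → Q' = 4.7583.
ΔQ = 7.5083 − 4.7583 = 2.75; the wedge equals the tax, 33.
Deadweight loss = ½ × 2.75 × 33 = €45.375 thousand.

€45.375 thousand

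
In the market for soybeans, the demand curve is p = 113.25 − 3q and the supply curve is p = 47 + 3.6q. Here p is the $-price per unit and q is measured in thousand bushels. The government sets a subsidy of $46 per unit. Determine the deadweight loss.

$160.30 thousand

Competitive equilibrium: 113.25 − 3q = 47 + 3.6q → q* = 10.0379, p* = 83.1364.
The subsidy lowers effective supply by 46: p = 1 + 3.6q.
New quantity: 113.25 − 3q = 1 + 3.6q → q' = 17.0076.
Overproduction Δq = 17.0076 − 10.0379 = 6.9697; wedge = subsidy = 46.
The triangle = ½ × 6.9697 × 46 = $160.30 thousand.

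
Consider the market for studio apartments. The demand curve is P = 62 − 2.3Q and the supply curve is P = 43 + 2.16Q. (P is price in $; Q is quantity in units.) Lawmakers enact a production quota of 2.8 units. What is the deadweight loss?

$4.75

Competitive equilibrium: 62 − 2.3Q = 43 + 2.16Q → Q* = 4.2601, P* = 52.2018.
At Q = 2.8: demand price = 62 − 2.3·2.8 = 55.56; supply price = 43 + 2.16·2.8 = 49.048.
ΔQ = 4.2601 − 2.8 = 1.4601; wedge = 55.56 − 49.048 = 6.512.
DWL = ½ × 1.4601 × 6.512 = $4.75.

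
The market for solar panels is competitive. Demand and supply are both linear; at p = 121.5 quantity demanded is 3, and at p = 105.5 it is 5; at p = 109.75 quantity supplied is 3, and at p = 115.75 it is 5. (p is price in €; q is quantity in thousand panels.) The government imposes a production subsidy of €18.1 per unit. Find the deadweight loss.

Demand slope = (105.5 − 121.5)/(5 − 3) = −8, so p = 145.5 − 8q.
Supply slope = (115.75 − 109.75)/(5 − 3) = 3, so p = 100.75 + 3q.
Competitive equilibrium: 145.5 − 8q = 100.75 + 3q → q* = 4.0682, p* = 112.9545.
The subsidy lowers effective supply by 18.1: p = 82.65 + 3q.
New quantity: 145.5 − 8q = 82.65 + 3q → q' = 5.7136.
Overproduction Δq = 5.7136 − 4.0682 = 1.6454; wedge = subsidy = 18.1.
Deadweight loss = ½ × 1.6454 × 18.1 = €14.89 thousand.

€14.89 thousand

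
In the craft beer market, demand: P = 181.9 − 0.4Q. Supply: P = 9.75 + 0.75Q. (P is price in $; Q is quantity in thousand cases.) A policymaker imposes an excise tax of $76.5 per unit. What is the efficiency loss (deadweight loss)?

Competitive equilibrium: 181.9 − 0.4Q = 9.75 + 0.75Q → Q* = 149.6957, P* = 122.0217.
With the tax, the buyer price exceeds the seller price by 76.5: (181.9 − 0.4Q) − (9.75 + 0.75Q) = 76.5 → Q' = 83.1739.
ΔQ = 149.6957 − 83.1739 = 66.5218; the wedge equals the tax, 76.5.
The triangle = ½ × 66.5218 × 76.5 = $2544.46 thousand.

$2544.46 thousand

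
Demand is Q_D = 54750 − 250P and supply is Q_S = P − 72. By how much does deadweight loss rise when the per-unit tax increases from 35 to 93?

3697.21

In inverse form: demand P = 219 − 0.004Q, supply P = 72 + Q.
Competitive equilibrium: 219 − 0.004Q = 72 + Q → Q* = 146.4143, P* = 218.4143.
For a per-unit tax t: ΔQ = t/1.004, so DWL = ½·t·(t/1.004) = t²/2.008.
At t = 35: DWL = 610.06. At t = 93: DWL = 4307.271.
Increase = 4307.271 − 610.06 = 3697.21.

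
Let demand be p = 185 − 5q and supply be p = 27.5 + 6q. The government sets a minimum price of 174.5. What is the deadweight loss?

821.06

Competitive equilibrium: 185 − 5q = 27.5 + 6q → q* = 14.3182, p* = 113.4091.
At the floor p = 174.5, quantity demanded = (185 − 174.5)/5 = 2.1.
Sellers' marginal cost at q' = 2.1: 27.5 + 6·2.1 = 40.1.
Δq = 14.3182 − 2.1 = 12.2182; wedge = 174.5 − 40.1 = 134.4.
Welfare loss = ½ × 12.2182 × 134.4 = 821.06.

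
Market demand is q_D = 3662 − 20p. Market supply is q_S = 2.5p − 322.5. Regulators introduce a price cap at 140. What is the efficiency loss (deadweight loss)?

In inverse form: demand p = 183.1 − 0.05q, supply p = 129 + 0.4q.
Competitive equilibrium: 183.1 − 0.05q = 129 + 0.4q → q* = 120.2222, p* = 177.0889.
At the ceiling p = 140, quantity supplied = (140 − 129)/0.4 = 27.5.
Willingness to pay at q' = 27.5: 183.1 − 0.05·27.5 = 181.725.
Δq = 120.2222 − 27.5 = 92.7222; wedge = 181.725 − 140 = 41.725.
Welfare loss = ½ × 92.7222 × 41.725 = 1934.42.

1934.42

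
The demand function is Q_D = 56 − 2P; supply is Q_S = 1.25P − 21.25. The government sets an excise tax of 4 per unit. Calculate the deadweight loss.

6.15

In inverse form: demand P = 28 − 0.5Q, supply P = 17 + 0.8Q.
Competitive equilibrium: 28 − 0.5Q = 17 + 0.8Q → Q* = 8.4615, P* = 23.7692.
With the tax, the buyer price exceeds the seller price by 4: (28 − 0.5Q) − (17 + 0.8Q) = 4 → Q' = 5.3846.
ΔQ = 8.4615 − 5.3846 = 3.0769; the wedge equals the tax, 4.
The triangle = ½ × 3.0769 × 4 = 6.15.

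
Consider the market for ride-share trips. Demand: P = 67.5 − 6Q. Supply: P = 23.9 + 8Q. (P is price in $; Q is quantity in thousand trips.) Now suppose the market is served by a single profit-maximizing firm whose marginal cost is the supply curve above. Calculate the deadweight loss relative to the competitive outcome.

$6.11 thousand

Competitive equilibrium: 67.5 − 6Q = 23.9 + 8Q → Q* = 3.1143, P* = 48.8143.
Marginal revenue: MR = 67.5 − 12Q. Set MR = MC: 67.5 − 12Q = 23.9 + 8Q → Q_m = 2.18.
Price P_m = 67.5 − 6·2.18 = 54.42; MC(Q_m) = 23.9 + 8·2.18 = 41.34.
Competitive Q* = 3.1143, so ΔQ = 0.9343; wedge = 54.42 − 41.34 = 13.08.
Deadweight loss = ½ × 0.9343 × 13.08 = $6.11 thousand.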